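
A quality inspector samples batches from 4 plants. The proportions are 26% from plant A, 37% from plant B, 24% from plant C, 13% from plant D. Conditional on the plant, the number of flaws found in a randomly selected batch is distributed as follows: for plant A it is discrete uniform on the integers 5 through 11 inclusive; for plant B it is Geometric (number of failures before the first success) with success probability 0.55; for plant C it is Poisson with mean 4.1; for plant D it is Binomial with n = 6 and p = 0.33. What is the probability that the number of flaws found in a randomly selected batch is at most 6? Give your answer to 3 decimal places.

Conditional on each plant, P(X ≤ 6): A: 0.285714; B: 0.996263; C: 0.878648; D: 1.
By total probability, P(X ≤ 6) = 0.26·0.285714 + 0.37·0.996263 + 0.24·0.878648 + 0.13·1 = 0.783779.

0.784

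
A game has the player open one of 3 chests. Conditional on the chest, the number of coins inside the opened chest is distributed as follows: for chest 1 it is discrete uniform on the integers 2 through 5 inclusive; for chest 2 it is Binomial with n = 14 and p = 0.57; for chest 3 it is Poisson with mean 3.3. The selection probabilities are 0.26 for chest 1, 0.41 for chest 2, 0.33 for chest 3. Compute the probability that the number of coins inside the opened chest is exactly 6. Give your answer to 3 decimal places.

0.071

Conditional on each chest, P(X = 6): 1: 0; 2: 0.120379; 3: 0.0661575.
By total probability, P(X = 6) = 0.26·0 + 0.41·0.120379 + 0.33·0.0661575 = 0.0711875.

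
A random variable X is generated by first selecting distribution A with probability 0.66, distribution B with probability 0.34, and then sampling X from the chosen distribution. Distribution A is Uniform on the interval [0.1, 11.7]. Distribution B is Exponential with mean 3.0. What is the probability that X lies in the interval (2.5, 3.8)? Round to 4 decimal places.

Conditional on each component, P(2.5 < X < 3.8): A: 0.112069; B: 0.152829.
By total probability, P(2.5 < X < 3.8) = 0.66·0.112069 + 0.34·0.152829 = 0.125927.

0.1259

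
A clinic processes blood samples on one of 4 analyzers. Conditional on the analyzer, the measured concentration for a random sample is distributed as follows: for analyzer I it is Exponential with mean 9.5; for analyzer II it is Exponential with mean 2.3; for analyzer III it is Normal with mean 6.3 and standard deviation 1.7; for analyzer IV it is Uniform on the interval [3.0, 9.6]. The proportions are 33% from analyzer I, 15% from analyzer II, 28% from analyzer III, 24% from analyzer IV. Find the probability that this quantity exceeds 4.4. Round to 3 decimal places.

0.662

Conditional on each analyzer, P(X > 4.4): I: 0.629293; II: 0.14763; III: 0.868141; IV: 0.787879.
By total probability, P(X > 4.4) = 0.33·0.629293 + 0.15·0.14763 + 0.28·0.868141 + 0.24·0.787879 = 0.661982.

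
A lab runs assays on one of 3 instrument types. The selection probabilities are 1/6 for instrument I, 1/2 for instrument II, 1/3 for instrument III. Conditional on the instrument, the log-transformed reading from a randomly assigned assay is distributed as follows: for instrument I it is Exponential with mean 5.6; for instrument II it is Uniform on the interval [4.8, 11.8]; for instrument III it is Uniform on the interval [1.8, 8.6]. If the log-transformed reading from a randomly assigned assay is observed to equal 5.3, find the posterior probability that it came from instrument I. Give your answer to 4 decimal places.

Likelihoods f(5.3 | ·): I: 0.069308; II: 0.142857; III: 0.147059.
Posterior ∝ prior × likelihood. Numerator for I: 0.166667·0.069308 = 0.0115513.
Normalizing constant: 0.166667·0.069308 + 0.5·0.142857 + 0.333333·0.147059 = 0.132.
P(I | observation) = 0.0115513 / 0.132 = 0.0875104.

0.0875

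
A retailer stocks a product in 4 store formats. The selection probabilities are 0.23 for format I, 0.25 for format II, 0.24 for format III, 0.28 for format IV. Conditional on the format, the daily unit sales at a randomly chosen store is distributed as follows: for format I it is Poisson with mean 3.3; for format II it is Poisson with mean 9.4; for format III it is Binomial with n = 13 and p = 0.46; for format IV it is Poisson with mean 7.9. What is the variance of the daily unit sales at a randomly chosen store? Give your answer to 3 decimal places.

Per component, I: μ=3.3, E[X²]=14.19; II: μ=9.4, E[X²]=97.76; III: μ=5.98, E[X²]=38.9896; IV: μ=7.9, E[X²]=70.31.
E[X] = 0.23·3.3 + 0.25·9.4 + 0.24·5.98 + 0.28·7.9 = 6.7562.
E[X²] = 0.23·14.19 + 0.25·97.76 + 0.24·38.9896 + 0.28·70.31 = 56.748.
Var(X) = E[X²] − (E[X])² = 56.748 − 45.6462 = 11.1018.

11.102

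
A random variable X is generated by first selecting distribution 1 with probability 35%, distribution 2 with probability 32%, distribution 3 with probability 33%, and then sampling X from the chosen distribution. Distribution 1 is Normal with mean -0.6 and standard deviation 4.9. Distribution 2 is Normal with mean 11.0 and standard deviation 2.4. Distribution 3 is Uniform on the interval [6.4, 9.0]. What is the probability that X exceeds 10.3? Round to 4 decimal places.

0.2013

Conditional on each component, P(X > 10.3): 1: 0.0130578; 2: 0.614729; 3: 0.
By total probability, P(X > 10.3) = 0.35·0.0130578 + 0.32·0.614729 + 0.33·0 = 0.201284.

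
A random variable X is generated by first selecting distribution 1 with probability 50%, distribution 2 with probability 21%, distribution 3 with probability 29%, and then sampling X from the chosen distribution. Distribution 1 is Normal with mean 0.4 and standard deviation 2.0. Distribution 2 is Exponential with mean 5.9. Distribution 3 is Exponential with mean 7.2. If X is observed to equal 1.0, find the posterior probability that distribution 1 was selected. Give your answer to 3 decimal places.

0.594

Likelihoods f(1.0 | ·): 1: 0.190694; 2: 0.143067; 3: 0.120878.
Posterior ∝ prior × likelihood. Numerator for 1: 0.5·0.190694 = 0.095347.
Normalizing constant: 0.5·0.190694 + 0.21·0.143067 + 0.29·0.120878 = 0.160446.
P(1 | observation) = 0.095347 / 0.160446 = 0.594263.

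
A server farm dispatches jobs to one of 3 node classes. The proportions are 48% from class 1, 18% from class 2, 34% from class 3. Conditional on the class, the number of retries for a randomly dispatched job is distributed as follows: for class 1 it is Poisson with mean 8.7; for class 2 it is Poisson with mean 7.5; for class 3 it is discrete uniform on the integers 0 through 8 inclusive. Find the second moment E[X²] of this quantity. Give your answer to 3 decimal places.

59.689

For each component E[X²] = Var + (mean)², giving 1: 84.39; 2: 63.75; 3: 22.6667.
Overall E[X²] = 0.48·84.39 + 0.18·63.75 + 0.34·22.6667 = 59.6889.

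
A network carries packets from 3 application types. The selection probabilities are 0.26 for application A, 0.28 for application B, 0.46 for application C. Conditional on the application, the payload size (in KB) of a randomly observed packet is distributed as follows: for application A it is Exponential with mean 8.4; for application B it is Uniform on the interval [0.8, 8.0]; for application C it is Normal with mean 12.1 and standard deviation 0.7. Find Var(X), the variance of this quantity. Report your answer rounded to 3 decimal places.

Per component, A: μ=8.4, E[X²]=141.12; B: μ=4.4, E[X²]=23.68; C: μ=12.1, E[X²]=146.9.
E[X] = 0.26·8.4 + 0.28·4.4 + 0.46·12.1 = 8.982.
E[X²] = 0.26·141.12 + 0.28·23.68 + 0.46·146.9 = 110.896.
Var(X) = E[X²] − (E[X])² = 110.896 − 80.6763 = 30.2193.

30.219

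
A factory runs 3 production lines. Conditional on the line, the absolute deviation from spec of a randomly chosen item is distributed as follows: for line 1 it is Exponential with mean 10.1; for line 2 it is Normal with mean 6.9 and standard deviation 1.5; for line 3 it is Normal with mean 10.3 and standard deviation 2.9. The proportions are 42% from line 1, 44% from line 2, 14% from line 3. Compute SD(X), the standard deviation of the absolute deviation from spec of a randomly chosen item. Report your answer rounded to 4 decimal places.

Per component, 1: μ=10.1, E[X²]=204.02; 2: μ=6.9, E[X²]=49.86; 3: μ=10.3, E[X²]=114.5.
E[X] = 0.42·10.1 + 0.44·6.9 + 0.14·10.3 = 8.72.
E[X²] = 0.42·204.02 + 0.44·49.86 + 0.14·114.5 = 123.657.
Var(X) = E[X²] − (E[X])² = 123.657 − 76.0384 = 47.6184.
SD(X) = √47.6184 = 6.90061.

6.9006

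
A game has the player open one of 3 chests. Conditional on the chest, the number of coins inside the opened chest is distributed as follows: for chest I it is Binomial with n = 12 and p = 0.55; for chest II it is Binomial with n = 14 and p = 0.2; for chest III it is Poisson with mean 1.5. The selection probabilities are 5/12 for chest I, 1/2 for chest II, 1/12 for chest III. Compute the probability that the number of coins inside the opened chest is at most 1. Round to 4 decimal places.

0.1459

Conditional on each chest, P(X ≤ 1): I: 0.00108026; II: 0.197912; III: 0.557825.
By total probability, P(X ≤ 1) = 0.416667·0.00108026 + 0.5·0.197912 + 0.0833333·0.557825 = 0.145892.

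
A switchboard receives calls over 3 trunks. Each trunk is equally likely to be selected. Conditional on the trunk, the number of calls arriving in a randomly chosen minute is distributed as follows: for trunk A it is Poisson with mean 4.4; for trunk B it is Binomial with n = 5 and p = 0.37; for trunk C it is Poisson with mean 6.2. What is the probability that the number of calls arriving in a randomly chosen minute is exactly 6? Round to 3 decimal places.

0.095

Conditional on each trunk, P(X = 6): A: 0.123734; B: 0; C: 0.1601.
By total probability, P(X = 6) = 0.333333·0.123734 + 0.333333·0 + 0.333333·0.1601 = 0.0946113.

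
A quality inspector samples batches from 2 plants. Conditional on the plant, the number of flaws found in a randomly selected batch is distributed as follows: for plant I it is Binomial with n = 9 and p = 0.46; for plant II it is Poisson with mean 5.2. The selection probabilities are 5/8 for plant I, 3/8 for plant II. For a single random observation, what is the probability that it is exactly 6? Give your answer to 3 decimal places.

0.135

Conditional on each plant, P(X = 6): I: 0.125316; II: 0.15148.
By total probability, P(X = 6) = 0.625·0.125316 + 0.375·0.15148 = 0.135128.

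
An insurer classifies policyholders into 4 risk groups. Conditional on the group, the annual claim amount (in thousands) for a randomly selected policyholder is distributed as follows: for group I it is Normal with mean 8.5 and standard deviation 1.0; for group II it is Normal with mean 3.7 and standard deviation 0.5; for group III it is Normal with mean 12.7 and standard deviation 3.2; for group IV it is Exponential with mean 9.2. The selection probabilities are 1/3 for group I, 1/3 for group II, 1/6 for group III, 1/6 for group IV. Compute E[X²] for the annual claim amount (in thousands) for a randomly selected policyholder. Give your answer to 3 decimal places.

85.865

For each component E[X²] = Var + (mean)², giving I: 73.25; II: 13.94; III: 171.53; IV: 169.28.
Overall E[X²] = 0.333333·73.25 + 0.333333·13.94 + 0.166667·171.53 + 0.166667·169.28 = 85.865.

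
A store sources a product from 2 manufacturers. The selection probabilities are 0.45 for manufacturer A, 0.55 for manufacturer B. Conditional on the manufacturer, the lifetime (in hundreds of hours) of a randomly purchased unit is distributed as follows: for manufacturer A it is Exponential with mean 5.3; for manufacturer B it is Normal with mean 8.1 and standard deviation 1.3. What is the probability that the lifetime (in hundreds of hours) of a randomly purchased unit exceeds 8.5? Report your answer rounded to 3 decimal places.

0.299

Conditional on each manufacturer, P(X > 8.5): A: 0.201136; B: 0.379158.
By total probability, P(X > 8.5) = 0.45·0.201136 + 0.55·0.379158 = 0.299048.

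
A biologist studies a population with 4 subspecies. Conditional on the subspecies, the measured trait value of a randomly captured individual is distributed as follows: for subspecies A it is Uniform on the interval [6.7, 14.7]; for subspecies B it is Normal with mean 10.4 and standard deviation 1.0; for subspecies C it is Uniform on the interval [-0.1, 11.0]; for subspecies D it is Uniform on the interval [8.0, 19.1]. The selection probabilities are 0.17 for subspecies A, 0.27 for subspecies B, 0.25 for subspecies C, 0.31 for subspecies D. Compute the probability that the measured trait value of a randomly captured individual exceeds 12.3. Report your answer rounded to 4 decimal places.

Conditional on each subspecies, P(X > 12.3): A: 0.3; B: 0.0287166; C: 0; D: 0.612613.
By total probability, P(X > 12.3) = 0.17·0.3 + 0.27·0.0287166 + 0.25·0 + 0.31·0.612613 = 0.248663.

0.2487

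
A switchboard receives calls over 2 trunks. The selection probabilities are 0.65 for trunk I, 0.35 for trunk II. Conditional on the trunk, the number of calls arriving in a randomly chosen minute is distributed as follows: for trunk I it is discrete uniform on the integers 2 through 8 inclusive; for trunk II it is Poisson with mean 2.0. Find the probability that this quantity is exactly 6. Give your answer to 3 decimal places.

Conditional on each trunk, P(X = 6): I: 0.142857; II: 0.0120298.
By total probability, P(X = 6) = 0.65·0.142857 + 0.35·0.0120298 = 0.0970676.

0.097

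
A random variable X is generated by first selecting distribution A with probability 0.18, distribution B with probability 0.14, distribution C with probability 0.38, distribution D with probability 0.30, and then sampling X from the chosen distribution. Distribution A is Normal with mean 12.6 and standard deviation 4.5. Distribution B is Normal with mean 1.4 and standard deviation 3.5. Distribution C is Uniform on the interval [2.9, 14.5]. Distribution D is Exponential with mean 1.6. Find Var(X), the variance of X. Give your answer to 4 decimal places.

Per component, A: μ=12.6, E[X²]=179.01; B: μ=1.4, E[X²]=14.21; C: μ=8.7, E[X²]=86.9033; D: μ=1.6, E[X²]=5.12.
E[X] = 0.18·12.6 + 0.14·1.4 + 0.38·8.7 + 0.3·1.6 = 6.25.
E[X²] = 0.18·179.01 + 0.14·14.21 + 0.38·86.9033 + 0.3·5.12 = 68.7705.
Var(X) = E[X²] − (E[X])² = 68.7705 − 39.0625 = 29.708.

29.7080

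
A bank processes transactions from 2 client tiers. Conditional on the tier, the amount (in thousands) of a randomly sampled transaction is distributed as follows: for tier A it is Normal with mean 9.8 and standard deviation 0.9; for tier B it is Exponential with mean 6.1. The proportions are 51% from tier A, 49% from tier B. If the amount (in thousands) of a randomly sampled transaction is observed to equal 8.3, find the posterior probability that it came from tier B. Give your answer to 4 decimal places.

0.2677

Likelihoods f(8.3 | ·): A: 0.11053; B: 0.042048.
Posterior ∝ prior × likelihood. Numerator for B: 0.49·0.042048 = 0.0206035.
Normalizing constant: 0.51·0.11053 + 0.49·0.042048 = 0.0769739.
P(B | observation) = 0.0206035 / 0.0769739 = 0.267669.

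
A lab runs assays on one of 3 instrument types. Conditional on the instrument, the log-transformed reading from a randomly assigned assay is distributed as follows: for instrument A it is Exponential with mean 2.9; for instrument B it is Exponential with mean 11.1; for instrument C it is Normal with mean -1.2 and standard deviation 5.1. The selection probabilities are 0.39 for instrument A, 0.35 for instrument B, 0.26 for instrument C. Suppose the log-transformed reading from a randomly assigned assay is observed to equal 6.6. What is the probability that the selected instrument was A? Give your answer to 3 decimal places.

Likelihoods f(6.6 | ·): A: 0.0354167; B: 0.0497105; C: 0.0242891.
Posterior ∝ prior × likelihood. Numerator for A: 0.39·0.0354167 = 0.0138125.
Normalizing constant: 0.39·0.0354167 + 0.35·0.0497105 + 0.26·0.0242891 = 0.0375263.
P(A | observation) = 0.0138125 / 0.0375263 = 0.368075.

0.368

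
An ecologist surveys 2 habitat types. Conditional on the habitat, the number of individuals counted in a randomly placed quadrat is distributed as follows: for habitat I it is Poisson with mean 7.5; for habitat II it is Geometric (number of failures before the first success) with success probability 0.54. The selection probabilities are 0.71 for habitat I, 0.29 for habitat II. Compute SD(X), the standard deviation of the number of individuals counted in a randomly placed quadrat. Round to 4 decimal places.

Per component, I: μ=7.5, E[X²]=63.75; II: μ=0.851852, E[X²]=2.30316.
E[X] = 0.71·7.5 + 0.29·0.851852 = 5.57204.
E[X²] = 0.71·63.75 + 0.29·2.30316 = 45.9304.
Var(X) = E[X²] − (E[X])² = 45.9304 − 31.0476 = 14.8828.
SD(X) = √14.8828 = 3.85783.

3.8578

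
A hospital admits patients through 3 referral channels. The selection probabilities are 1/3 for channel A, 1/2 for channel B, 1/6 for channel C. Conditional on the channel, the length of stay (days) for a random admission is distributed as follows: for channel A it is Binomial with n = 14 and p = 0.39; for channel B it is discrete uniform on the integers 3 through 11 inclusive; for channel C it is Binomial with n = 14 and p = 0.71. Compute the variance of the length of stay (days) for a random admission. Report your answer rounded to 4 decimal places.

7.1546

Per component, A: μ=5.46, E[X²]=33.1422; B: μ=7, E[X²]=55.6667; C: μ=9.94, E[X²]=101.686.
E[X] = 0.333333·5.46 + 0.5·7 + 0.166667·9.94 = 6.97667.
E[X²] = 0.333333·33.1422 + 0.5·55.6667 + 0.166667·101.686 = 55.8284.
Var(X) = E[X²] − (E[X])² = 55.8284 − 48.6739 = 7.15456.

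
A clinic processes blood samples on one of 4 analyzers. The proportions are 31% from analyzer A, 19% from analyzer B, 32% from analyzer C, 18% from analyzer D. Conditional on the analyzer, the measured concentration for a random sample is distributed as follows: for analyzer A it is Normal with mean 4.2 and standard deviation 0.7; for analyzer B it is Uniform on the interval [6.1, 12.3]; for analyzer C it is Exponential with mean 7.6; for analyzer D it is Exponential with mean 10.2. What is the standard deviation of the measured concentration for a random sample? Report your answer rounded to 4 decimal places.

6.5710

Per component, A: μ=4.2, E[X²]=18.13; B: μ=9.2, E[X²]=87.8433; C: μ=7.6, E[X²]=115.52; D: μ=10.2, E[X²]=208.08.
E[X] = 0.31·4.2 + 0.19·9.2 + 0.32·7.6 + 0.18·10.2 = 7.318.
E[X²] = 0.31·18.13 + 0.19·87.8433 + 0.32·115.52 + 0.18·208.08 = 96.7313.
Var(X) = E[X²] − (E[X])² = 96.7313 − 53.5531 = 43.1782.
SD(X) = √43.1782 = 6.57101.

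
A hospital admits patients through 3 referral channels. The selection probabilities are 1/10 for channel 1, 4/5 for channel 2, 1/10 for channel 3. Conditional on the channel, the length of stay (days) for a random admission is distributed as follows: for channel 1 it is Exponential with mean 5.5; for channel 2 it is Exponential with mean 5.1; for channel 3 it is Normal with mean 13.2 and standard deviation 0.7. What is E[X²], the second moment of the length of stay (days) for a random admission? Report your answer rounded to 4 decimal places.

For each component E[X²] = Var + (mean)², giving 1: 60.5; 2: 52.02; 3: 174.73.
Overall E[X²] = 0.1·60.5 + 0.8·52.02 + 0.1·174.73 = 65.139.

65.1390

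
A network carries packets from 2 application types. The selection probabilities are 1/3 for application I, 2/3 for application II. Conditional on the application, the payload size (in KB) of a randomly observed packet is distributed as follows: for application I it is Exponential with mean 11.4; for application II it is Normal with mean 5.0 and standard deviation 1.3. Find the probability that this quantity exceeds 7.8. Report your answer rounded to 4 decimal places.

Conditional on each application, P(X > 7.8): I: 0.504488; II: 0.0156261.
By total probability, P(X > 7.8) = 0.333333·0.504488 + 0.666667·0.0156261 = 0.17858.

0.1786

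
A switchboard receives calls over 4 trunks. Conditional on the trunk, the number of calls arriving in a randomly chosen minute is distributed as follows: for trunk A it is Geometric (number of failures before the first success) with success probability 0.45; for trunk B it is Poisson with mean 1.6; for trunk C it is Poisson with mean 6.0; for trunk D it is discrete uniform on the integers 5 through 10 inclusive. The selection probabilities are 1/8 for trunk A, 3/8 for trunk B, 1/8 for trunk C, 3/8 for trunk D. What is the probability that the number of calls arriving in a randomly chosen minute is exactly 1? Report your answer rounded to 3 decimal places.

0.154

Conditional on each trunk, P(X = 1): A: 0.2475; B: 0.323034; C: 0.0148725; D: 0.
By total probability, P(X = 1) = 0.125·0.2475 + 0.375·0.323034 + 0.125·0.0148725 + 0.375·0 = 0.153934.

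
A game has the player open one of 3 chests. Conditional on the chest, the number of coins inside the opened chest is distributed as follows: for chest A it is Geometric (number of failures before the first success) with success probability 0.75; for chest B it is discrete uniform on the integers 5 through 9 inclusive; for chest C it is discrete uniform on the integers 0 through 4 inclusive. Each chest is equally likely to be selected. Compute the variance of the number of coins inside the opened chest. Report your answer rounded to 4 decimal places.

Per component, A: μ=0.333333, E[X²]=0.555556; B: μ=7, E[X²]=51; C: μ=2, E[X²]=6.
E[X] = 0.333333·0.333333 + 0.333333·7 + 0.333333·2 = 3.11111.
E[X²] = 0.333333·0.555556 + 0.333333·51 + 0.333333·6 = 19.1852.
Var(X) = E[X²] − (E[X])² = 19.1852 − 9.67901 = 9.50617.

9.5062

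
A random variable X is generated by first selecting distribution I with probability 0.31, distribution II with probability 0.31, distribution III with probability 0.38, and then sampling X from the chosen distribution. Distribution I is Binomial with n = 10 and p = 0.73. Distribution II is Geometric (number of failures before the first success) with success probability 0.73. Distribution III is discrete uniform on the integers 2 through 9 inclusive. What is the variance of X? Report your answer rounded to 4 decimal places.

Per component, I: μ=7.3, E[X²]=55.261; II: μ=0.369863, E[X²]=0.64346; III: μ=5.5, E[X²]=35.5.
E[X] = 0.31·7.3 + 0.31·0.369863 + 0.38·5.5 = 4.46766.
E[X²] = 0.31·55.261 + 0.31·0.64346 + 0.38·35.5 = 30.8204.
Var(X) = E[X²] − (E[X])² = 30.8204 − 19.96 = 10.8604.

10.8604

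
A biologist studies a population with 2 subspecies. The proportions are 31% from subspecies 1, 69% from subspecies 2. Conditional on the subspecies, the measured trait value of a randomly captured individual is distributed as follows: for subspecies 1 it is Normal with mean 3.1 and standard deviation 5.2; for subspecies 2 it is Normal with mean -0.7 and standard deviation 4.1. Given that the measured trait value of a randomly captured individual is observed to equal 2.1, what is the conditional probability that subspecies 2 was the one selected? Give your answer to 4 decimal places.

0.6949

Likelihoods f(2.1 | ·): 1: 0.0753141; 2: 0.0770639.
Posterior ∝ prior × likelihood. Numerator for 2: 0.69·0.0770639 = 0.0531741.
Normalizing constant: 0.31·0.0753141 + 0.69·0.0770639 = 0.0765215.
P(2 | observation) = 0.0531741 / 0.0765215 = 0.694891.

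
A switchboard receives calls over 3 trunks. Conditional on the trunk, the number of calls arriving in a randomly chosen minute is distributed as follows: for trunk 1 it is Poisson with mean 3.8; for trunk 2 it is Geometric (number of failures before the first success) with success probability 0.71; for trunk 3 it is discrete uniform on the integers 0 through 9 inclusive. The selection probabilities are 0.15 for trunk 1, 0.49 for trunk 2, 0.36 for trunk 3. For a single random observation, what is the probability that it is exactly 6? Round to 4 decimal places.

0.0502

Conditional on each trunk, P(X = 6): 1: 0.0935513; 2: 0.000422325; 3: 0.1.
By total probability, P(X = 6) = 0.15·0.0935513 + 0.49·0.000422325 + 0.36·0.1 = 0.0502396.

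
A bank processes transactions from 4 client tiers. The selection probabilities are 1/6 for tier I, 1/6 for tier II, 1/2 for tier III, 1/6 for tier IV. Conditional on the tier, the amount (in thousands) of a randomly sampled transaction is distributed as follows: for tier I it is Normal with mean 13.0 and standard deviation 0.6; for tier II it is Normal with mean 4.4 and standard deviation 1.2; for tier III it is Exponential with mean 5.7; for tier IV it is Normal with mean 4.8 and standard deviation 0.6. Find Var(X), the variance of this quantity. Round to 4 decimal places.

Per component, I: μ=13, E[X²]=169.36; II: μ=4.4, E[X²]=20.8; III: μ=5.7, E[X²]=64.98; IV: μ=4.8, E[X²]=23.4.
E[X] = 0.166667·13 + 0.166667·4.4 + 0.5·5.7 + 0.166667·4.8 = 6.55.
E[X²] = 0.166667·169.36 + 0.166667·20.8 + 0.5·64.98 + 0.166667·23.4 = 68.0833.
Var(X) = E[X²] − (E[X])² = 68.0833 − 42.9025 = 25.1808.

25.1808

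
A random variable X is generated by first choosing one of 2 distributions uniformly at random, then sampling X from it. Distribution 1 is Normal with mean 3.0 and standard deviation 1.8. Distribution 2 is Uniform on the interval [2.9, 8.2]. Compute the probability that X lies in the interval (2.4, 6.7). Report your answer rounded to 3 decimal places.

Conditional on each component, P(2.4 < X < 6.7): 1: 0.610646; 2: 0.716981.
By total probability, P(2.4 < X < 6.7) = 0.5·0.610646 + 0.5·0.716981 = 0.663814.

0.664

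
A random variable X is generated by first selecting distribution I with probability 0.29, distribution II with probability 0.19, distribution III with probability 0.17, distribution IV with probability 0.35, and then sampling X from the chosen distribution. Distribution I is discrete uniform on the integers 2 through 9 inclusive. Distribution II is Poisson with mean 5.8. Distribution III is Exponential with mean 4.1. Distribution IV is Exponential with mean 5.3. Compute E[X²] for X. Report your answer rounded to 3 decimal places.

43.167

For each component E[X²] = Var + (mean)², giving I: 35.5; II: 39.44; III: 33.62; IV: 56.18.
Overall E[X²] = 0.29·35.5 + 0.19·39.44 + 0.17·33.62 + 0.35·56.18 = 43.167.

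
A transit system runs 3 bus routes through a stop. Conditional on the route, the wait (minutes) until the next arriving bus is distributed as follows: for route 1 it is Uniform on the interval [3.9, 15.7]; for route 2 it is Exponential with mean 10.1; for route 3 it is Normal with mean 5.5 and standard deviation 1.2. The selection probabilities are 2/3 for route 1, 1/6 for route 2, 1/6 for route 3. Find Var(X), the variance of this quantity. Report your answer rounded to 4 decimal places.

27.6294

Per component, 1: μ=9.8, E[X²]=107.643; 2: μ=10.1, E[X²]=204.02; 3: μ=5.5, E[X²]=31.69.
E[X] = 0.666667·9.8 + 0.166667·10.1 + 0.166667·5.5 = 9.13333.
E[X²] = 0.666667·107.643 + 0.166667·204.02 + 0.166667·31.69 = 111.047.
Var(X) = E[X²] − (E[X])² = 111.047 − 83.4178 = 27.6294.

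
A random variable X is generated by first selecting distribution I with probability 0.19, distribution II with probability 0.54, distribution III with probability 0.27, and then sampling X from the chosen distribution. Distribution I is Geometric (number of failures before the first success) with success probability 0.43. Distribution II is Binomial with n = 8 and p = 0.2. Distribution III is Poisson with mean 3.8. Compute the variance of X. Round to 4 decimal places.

3.3304

Per component, I: μ=1.32558, E[X²]=4.83991; II: μ=1.6, E[X²]=3.84; III: μ=3.8, E[X²]=18.24.
E[X] = 0.19·1.32558 + 0.54·1.6 + 0.27·3.8 = 2.14186.
E[X²] = 0.19·4.83991 + 0.54·3.84 + 0.27·18.24 = 7.91798.
Var(X) = E[X²] − (E[X])² = 7.91798 − 4.58757 = 3.33042.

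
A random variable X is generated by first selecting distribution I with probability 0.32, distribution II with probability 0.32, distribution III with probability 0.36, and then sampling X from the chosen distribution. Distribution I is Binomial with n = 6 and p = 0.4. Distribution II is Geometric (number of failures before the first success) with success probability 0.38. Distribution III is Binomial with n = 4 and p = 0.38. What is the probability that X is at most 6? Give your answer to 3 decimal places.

Conditional on each component, P(X ≤ 6): I: 1; II: 0.964784; III: 1.
By total probability, P(X ≤ 6) = 0.32·1 + 0.32·0.964784 + 0.36·1 = 0.988731.

0.989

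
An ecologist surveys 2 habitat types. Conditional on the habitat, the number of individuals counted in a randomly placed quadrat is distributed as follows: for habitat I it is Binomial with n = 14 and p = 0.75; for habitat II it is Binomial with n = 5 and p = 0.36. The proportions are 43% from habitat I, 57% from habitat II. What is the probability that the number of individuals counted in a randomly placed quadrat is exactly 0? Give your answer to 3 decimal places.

Conditional on each habitat, P(X = 0): I: 3.72529e-09; II: 0.107374.
By total probability, P(X = 0) = 0.43·3.72529e-09 + 0.57·0.107374 = 0.0612033.

0.061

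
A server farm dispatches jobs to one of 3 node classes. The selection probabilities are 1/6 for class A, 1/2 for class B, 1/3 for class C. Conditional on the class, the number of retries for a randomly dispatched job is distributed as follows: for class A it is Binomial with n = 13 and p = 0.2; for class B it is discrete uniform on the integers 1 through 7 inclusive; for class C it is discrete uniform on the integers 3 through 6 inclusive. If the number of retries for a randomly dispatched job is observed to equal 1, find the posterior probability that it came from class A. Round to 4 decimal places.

0.2942

Likelihoods P(X=1 | ·): A: 0.178671; B: 0.142857; C: 0.
Posterior ∝ prior × likelihood. Numerator for A: 0.166667·0.178671 = 0.0297784.
Normalizing constant: 0.166667·0.178671 + 0.5·0.142857 + 0.333333·0 = 0.101207.
P(A | observation) = 0.0297784 / 0.101207 = 0.294233.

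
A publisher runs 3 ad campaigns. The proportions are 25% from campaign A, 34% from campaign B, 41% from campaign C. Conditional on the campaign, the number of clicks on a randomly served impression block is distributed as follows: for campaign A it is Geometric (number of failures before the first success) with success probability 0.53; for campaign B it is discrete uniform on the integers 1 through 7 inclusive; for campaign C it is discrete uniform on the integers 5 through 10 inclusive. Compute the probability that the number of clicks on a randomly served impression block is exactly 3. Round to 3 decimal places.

Conditional on each campaign, P(X = 3): A: 0.0550262; B: 0.142857; C: 0.
By total probability, P(X = 3) = 0.25·0.0550262 + 0.34·0.142857 + 0.41·0 = 0.062328.

0.062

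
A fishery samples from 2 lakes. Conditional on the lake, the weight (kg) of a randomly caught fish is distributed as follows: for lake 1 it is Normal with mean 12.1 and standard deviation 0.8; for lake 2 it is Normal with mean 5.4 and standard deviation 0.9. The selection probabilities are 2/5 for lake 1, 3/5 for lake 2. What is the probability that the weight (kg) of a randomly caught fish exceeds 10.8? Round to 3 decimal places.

0.379

Conditional on each lake, P(X > 10.8): 1: 0.947919; 2: 9.86588e-10.
By total probability, P(X > 10.8) = 0.4·0.947919 + 0.6·9.86588e-10 = 0.379167.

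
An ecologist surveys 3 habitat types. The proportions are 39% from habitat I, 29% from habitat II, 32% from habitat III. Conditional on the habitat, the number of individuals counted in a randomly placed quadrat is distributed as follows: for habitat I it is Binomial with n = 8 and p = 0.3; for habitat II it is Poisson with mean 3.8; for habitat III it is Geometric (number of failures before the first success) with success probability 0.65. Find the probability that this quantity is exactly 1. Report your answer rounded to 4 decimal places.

0.1745

Conditional on each habitat, P(X = 1): I: 0.19765; II: 0.0850089; III: 0.2275.
By total probability, P(X = 1) = 0.39·0.19765 + 0.29·0.0850089 + 0.32·0.2275 = 0.174536.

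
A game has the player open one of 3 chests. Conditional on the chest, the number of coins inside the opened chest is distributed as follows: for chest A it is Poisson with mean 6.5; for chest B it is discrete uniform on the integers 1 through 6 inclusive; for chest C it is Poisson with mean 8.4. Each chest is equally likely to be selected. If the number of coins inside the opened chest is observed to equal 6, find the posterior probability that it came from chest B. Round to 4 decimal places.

0.3841

Likelihoods P(X=6 | ·): A: 0.157483; B: 0.166667; C: 0.109716.
Posterior ∝ prior × likelihood. Numerator for B: 0.333333·0.166667 = 0.0555556.
Normalizing constant: 0.333333·0.157483 + 0.333333·0.166667 + 0.333333·0.109716 = 0.144622.
P(B | observation) = 0.0555556 / 0.144622 = 0.384144.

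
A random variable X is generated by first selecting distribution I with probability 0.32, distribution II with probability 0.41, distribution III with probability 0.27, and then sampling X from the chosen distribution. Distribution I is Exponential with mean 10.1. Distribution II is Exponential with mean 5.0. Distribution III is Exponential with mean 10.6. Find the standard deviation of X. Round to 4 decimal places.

Per component, I: μ=10.1, E[X²]=204.02; II: μ=5, E[X²]=50; III: μ=10.6, E[X²]=224.72.
E[X] = 0.32·10.1 + 0.41·5 + 0.27·10.6 = 8.144.
E[X²] = 0.32·204.02 + 0.41·50 + 0.27·224.72 = 146.461.
Var(X) = E[X²] − (E[X])² = 146.461 − 66.3247 = 80.1361.
SD(X) = √80.1361 = 8.95187.

8.9519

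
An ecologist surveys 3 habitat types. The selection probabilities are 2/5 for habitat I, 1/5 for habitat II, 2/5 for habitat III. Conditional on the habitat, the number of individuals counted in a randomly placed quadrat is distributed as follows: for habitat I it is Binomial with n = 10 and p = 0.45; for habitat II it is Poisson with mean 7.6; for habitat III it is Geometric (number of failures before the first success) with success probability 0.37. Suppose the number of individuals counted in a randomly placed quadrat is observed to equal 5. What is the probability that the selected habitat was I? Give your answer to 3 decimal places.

0.723

Likelihoods P(X=5 | ·): I: 0.234033; II: 0.105742; III: 0.0367202.
Posterior ∝ prior × likelihood. Numerator for I: 0.4·0.234033 = 0.0936131.
Normalizing constant: 0.4·0.234033 + 0.2·0.105742 + 0.4·0.0367202 = 0.12945.
P(I | observation) = 0.0936131 / 0.12945 = 0.723162.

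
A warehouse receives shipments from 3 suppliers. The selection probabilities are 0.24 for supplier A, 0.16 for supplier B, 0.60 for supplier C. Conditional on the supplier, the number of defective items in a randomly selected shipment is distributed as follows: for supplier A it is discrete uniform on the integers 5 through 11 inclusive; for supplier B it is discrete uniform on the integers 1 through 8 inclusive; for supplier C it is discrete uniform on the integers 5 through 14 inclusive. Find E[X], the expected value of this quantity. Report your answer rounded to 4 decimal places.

8.3400

Component means — A: 8; B: 4.5; C: 9.5.
E[X] = 0.24·8 + 0.16·4.5 + 0.6·9.5 = 8.34.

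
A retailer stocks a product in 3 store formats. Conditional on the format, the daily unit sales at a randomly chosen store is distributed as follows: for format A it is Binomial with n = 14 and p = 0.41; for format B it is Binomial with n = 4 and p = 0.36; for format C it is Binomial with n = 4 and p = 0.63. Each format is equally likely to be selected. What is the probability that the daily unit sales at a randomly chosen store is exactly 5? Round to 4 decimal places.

Conditional on each format, P(X = 5): A: 0.200933; B: 0; C: 0.
By total probability, P(X = 5) = 0.333333·0.200933 + 0.333333·0 + 0.333333·0 = 0.0669777.

0.0670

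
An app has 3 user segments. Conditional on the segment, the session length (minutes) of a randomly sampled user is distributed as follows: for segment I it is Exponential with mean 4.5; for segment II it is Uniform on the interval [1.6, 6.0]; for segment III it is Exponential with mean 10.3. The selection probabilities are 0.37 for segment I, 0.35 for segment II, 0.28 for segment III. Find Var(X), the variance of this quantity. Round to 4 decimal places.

45.4514

Per component, I: μ=4.5, E[X²]=40.5; II: μ=3.8, E[X²]=16.0533; III: μ=10.3, E[X²]=212.18.
E[X] = 0.37·4.5 + 0.35·3.8 + 0.28·10.3 = 5.879.
E[X²] = 0.37·40.5 + 0.35·16.0533 + 0.28·212.18 = 80.0141.
Var(X) = E[X²] − (E[X])² = 80.0141 − 34.5626 = 45.4514.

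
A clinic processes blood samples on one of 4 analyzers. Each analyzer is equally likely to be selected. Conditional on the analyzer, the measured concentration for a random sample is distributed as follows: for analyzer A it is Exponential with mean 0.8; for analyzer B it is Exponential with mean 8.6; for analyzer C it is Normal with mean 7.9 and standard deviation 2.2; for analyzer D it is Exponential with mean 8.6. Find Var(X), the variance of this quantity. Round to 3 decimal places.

Per component, A: μ=0.8, E[X²]=1.28; B: μ=8.6, E[X²]=147.92; C: μ=7.9, E[X²]=67.25; D: μ=8.6, E[X²]=147.92.
E[X] = 0.25·0.8 + 0.25·8.6 + 0.25·7.9 + 0.25·8.6 = 6.475.
E[X²] = 0.25·1.28 + 0.25·147.92 + 0.25·67.25 + 0.25·147.92 = 91.0925.
Var(X) = E[X²] − (E[X])² = 91.0925 − 41.9256 = 49.1669.

49.167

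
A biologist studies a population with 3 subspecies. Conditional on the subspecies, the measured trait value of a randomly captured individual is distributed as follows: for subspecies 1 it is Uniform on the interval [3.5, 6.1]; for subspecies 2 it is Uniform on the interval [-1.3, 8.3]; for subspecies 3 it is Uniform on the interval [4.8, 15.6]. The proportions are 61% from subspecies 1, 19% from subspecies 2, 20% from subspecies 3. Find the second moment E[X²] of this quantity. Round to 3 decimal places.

40.937

For each component E[X²] = Var + (mean)², giving 1: 23.6033; 2: 19.93; 3: 113.76.
Overall E[X²] = 0.61·23.6033 + 0.19·19.93 + 0.2·113.76 = 40.9367.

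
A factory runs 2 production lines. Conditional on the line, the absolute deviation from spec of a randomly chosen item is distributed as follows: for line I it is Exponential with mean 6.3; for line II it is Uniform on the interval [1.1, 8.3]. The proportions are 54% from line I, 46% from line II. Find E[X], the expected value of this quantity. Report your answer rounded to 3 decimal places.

Component means — I: 6.3; II: 4.7.
E[X] = 0.54·6.3 + 0.46·4.7 = 5.564.

5.564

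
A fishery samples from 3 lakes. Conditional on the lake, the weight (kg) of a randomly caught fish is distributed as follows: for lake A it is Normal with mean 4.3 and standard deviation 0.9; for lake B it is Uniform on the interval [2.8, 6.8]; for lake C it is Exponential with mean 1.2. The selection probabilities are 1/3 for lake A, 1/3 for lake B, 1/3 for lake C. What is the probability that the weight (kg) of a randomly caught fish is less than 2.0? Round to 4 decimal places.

Conditional on each lake, P(X < 2.0): A: 0.00530092; B: 0; C: 0.811124.
By total probability, P(X < 2.0) = 0.333333·0.00530092 + 0.333333·0 + 0.333333·0.811124 = 0.272142.

0.2721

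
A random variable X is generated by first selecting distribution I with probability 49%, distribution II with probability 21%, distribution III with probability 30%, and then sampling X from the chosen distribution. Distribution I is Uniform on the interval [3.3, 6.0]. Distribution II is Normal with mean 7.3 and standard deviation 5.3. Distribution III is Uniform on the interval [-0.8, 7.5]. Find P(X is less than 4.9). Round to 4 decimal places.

0.5647

Conditional on each component, P(X < 4.9): I: 0.592593; II: 0.325336; III: 0.686747.
By total probability, P(X < 4.9) = 0.49·0.592593 + 0.21·0.325336 + 0.3·0.686747 = 0.564715.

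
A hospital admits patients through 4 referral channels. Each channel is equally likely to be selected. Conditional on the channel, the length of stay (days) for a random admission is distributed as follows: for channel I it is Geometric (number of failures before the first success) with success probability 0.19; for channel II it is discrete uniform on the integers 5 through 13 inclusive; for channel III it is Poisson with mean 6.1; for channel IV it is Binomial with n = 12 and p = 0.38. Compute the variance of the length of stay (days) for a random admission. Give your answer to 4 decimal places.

Per component, I: μ=4.26316, E[X²]=40.6122; II: μ=9, E[X²]=87.6667; III: μ=6.1, E[X²]=43.31; IV: μ=4.56, E[X²]=23.6208.
E[X] = 0.25·4.26316 + 0.25·9 + 0.25·6.1 + 0.25·4.56 = 5.98079.
E[X²] = 0.25·40.6122 + 0.25·87.6667 + 0.25·43.31 + 0.25·23.6208 = 48.8024.
Var(X) = E[X²] − (E[X])² = 48.8024 − 35.7698 = 13.0326.

13.0326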